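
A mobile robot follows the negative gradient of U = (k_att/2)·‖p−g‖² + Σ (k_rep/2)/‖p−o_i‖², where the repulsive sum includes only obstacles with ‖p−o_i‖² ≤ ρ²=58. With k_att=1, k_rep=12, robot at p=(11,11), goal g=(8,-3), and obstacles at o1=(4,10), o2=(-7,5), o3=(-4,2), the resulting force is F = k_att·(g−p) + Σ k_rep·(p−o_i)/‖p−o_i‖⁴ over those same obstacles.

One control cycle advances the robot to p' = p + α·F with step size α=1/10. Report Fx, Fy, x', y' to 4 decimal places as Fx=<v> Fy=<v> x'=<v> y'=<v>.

F_att = 1·(g−p) = 1·(-3,-14) = (-3.0000,-14.0000)
o1: d²=50 ≤ ρ²=58; F_rep = 12·(7,1)/50² = (0.0336,0.0048)
o2: d²=360 > ρ²=58 → inactive
o3: d²=306 > ρ²=58 → inactive
F = F_att + ΣF_rep = (-2.9664,-13.9952)
p' = p + 1/10·F = (10.7034,9.6005)

Fx=-2.9664 Fy=-13.9952 x'=10.7034 y'=9.6005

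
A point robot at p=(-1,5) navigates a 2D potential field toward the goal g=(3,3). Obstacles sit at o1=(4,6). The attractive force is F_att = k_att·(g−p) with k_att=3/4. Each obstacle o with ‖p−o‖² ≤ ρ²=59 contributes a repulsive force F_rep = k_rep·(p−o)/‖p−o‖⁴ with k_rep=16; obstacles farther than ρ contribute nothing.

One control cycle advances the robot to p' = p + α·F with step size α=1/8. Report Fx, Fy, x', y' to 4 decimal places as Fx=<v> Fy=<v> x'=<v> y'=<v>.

F_att = 3/4·(g−p) = 3/4·(4,-2) = (3.0000,-1.5000)
o1: d²=26 ≤ ρ²=59; F_rep = 16·(-5,-1)/26² = (-0.1183,-0.0237)
F = F_att + ΣF_rep = (2.8817,-1.5237)
p' = p + 1/8·F = (-0.6398,4.8095)

Fx=2.8817 Fy=-1.5237 x'=-0.6398 y'=4.8095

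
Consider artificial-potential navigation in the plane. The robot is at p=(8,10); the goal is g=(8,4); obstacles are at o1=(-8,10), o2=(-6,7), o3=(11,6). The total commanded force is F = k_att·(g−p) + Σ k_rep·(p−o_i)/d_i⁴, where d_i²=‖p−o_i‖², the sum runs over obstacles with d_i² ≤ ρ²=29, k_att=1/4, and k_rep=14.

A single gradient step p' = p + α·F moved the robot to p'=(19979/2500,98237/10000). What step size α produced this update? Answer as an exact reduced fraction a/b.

F_att = 1/4·(g−p) = 1/4·(0,-6) = (0.0000,-1.5000)
o1: d²=256 > ρ²=29 → inactive
o2: d²=205 > ρ²=29 → inactive
o3: d²=25 ≤ ρ²=29; F_rep = 14·(-3,4)/25² = (-0.0672,0.0896)
F = F_att + ΣF_rep = (-0.0672,-1.4104)
Δp = p'−p = (-0.0084,-0.1763); α = Δx/Fx = (-21/2500) / (-42/625) = 1/8
check: Δy/Fy = (-1763/10000) / (-1763/1250) = 1/8 ✓

α = 1/8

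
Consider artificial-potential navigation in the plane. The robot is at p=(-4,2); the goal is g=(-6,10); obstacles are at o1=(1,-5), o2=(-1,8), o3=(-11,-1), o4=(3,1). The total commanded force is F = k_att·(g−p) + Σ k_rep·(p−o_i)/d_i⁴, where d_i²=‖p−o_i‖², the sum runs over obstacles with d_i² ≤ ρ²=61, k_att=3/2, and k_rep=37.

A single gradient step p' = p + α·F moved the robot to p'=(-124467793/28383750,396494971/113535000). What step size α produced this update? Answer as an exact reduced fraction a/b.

F_att = 3/2·(g−p) = 3/2·(-2,8) = (-3.0000,12.0000)
o1: d²=74 > ρ²=61 → inactive
o2: d²=45 ≤ ρ²=61; F_rep = 37·(-3,-6)/45² = (-0.0548,-0.1096)
o3: d²=58 ≤ ρ²=61; F_rep = 37·(7,3)/58² = (0.0770,0.0330)
o4: d²=50 ≤ ρ²=61; F_rep = 37·(-7,1)/50² = (-0.1036,0.0148)
F = F_att + ΣF_rep = (-3.0814,11.9382)
Δp = p'−p = (-0.3852,1.4923); α = Δx/Fx = (-10932793/28383750) / (-43731172/14191875) = 1/8
check: Δy/Fy = (169424971/113535000) / (169424971/14191875) = 1/8 ✓

α = 1/8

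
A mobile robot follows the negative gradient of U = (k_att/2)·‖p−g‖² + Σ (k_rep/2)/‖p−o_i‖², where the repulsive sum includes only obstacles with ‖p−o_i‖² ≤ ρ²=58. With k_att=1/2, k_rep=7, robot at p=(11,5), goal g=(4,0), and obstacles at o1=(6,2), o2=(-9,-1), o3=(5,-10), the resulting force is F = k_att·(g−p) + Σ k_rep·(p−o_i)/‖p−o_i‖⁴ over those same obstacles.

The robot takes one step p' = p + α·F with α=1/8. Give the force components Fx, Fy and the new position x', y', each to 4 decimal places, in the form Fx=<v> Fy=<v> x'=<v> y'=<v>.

F_att = 1/2·(g−p) = 1/2·(-7,-5) = (-3.5000,-2.5000)
o1: d²=34 ≤ ρ²=58; F_rep = 7·(5,3)/34² = (0.0303,0.0182)
o2: d²=436 > ρ²=58 → inactive
o3: d²=261 > ρ²=58 → inactive
F = F_att + ΣF_rep = (-3.4697,-2.4818)
p' = p + 1/8·F = (10.5663,4.6898)

Fx=-3.4697 Fy=-2.4818 x'=10.5663 y'=4.6898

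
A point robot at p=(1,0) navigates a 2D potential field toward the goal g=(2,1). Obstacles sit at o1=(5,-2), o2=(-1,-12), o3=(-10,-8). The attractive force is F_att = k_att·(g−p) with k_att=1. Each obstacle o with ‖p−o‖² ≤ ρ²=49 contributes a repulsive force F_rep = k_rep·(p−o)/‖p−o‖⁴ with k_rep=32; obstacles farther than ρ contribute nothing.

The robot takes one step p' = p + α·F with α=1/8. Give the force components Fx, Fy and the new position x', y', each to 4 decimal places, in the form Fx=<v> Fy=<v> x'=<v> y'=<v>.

Fx=0.6800 Fy=1.1600 x'=1.0850 y'=0.1450

F_att = 1·(g−p) = 1·(1,1) = (1.0000,1.0000)
o1: d²=20 ≤ ρ²=49; F_rep = 32·(-4,2)/20² = (-0.3200,0.1600)
o2: d²=148 > ρ²=49 → inactive
o3: d²=185 > ρ²=49 → inactive
F = F_att + ΣF_rep = (0.6800,1.1600)
p' = p + 1/8·F = (1.0850,0.1450)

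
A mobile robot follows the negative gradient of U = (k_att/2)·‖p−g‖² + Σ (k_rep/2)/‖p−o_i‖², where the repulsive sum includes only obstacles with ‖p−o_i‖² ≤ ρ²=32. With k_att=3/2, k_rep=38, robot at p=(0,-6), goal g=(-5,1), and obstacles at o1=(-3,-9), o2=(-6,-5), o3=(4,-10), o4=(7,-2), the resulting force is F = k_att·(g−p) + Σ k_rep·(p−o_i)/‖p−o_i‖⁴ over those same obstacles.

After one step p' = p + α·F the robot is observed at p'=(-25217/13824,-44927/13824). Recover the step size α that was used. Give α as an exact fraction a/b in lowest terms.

F_att = 3/2·(g−p) = 3/2·(-5,7) = (-7.5000,10.5000)
o1: d²=18 ≤ ρ²=32; F_rep = 38·(3,3)/18² = (0.3519,0.3519)
o2: d²=37 > ρ²=32 → inactive
o3: d²=32 ≤ ρ²=32; F_rep = 38·(-4,4)/32² = (-0.1484,0.1484)
o4: d²=65 > ρ²=32 → inactive
F = F_att + ΣF_rep = (-7.2966,11.0003)
Δp = p'−p = (-1.8241,2.7501); α = Δx/Fx = (-25217/13824) / (-25217/3456) = 1/4
check: Δy/Fy = (38017/13824) / (38017/3456) = 1/4 ✓

α = 1/4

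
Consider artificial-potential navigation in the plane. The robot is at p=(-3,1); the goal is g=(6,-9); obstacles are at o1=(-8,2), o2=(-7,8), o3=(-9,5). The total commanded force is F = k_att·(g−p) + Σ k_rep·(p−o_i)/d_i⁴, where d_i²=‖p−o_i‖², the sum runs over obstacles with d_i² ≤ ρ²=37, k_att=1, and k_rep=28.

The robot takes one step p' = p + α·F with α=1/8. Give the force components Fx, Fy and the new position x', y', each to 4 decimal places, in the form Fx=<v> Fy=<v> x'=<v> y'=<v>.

F_att = 1·(g−p) = 1·(9,-10) = (9.0000,-10.0000)
o1: d²=26 ≤ ρ²=37; F_rep = 28·(5,-1)/26² = (0.2071,-0.0414)
o2: d²=65 > ρ²=37 → inactive
o3: d²=52 > ρ²=37 → inactive
F = F_att + ΣF_rep = (9.2071,-10.0414)
p' = p + 1/8·F = (-1.8491,-0.2552)

Fx=9.2071 Fy=-10.0414 x'=-1.8491 y'=-0.2552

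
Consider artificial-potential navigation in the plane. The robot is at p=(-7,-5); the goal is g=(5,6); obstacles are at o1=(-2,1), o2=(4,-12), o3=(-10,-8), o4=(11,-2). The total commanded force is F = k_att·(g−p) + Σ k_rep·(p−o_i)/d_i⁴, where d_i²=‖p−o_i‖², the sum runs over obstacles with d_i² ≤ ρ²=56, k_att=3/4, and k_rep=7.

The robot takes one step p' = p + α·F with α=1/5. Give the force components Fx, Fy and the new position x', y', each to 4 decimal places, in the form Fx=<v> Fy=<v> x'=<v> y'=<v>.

Fx=9.0648 Fy=8.3148 x'=-5.1870 y'=-3.3370

F_att = 3/4·(g−p) = 3/4·(12,11) = (9.0000,8.2500)
o1: d²=61 > ρ²=56 → inactive
o2: d²=170 > ρ²=56 → inactive
o3: d²=18 ≤ ρ²=56; F_rep = 7·(3,3)/18² = (0.0648,0.0648)
o4: d²=333 > ρ²=56 → inactive
F = F_att + ΣF_rep = (9.0648,8.3148)
p' = p + 1/5·F = (-5.1870,-3.3370)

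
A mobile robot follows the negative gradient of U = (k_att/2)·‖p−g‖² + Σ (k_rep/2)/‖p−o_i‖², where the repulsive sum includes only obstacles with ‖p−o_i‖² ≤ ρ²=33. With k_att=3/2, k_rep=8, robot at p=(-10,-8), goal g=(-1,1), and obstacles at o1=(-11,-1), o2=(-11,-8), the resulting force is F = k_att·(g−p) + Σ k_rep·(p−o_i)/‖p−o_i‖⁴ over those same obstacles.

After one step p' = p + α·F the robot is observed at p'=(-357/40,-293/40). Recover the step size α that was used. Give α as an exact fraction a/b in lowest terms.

F_att = 3/2·(g−p) = 3/2·(9,9) = (13.5000,13.5000)
o1: d²=50 > ρ²=33 → inactive
o2: d²=1 ≤ ρ²=33; F_rep = 8·(1,0)/1² = (8.0000,0.0000)
F = F_att + ΣF_rep = (21.5000,13.5000)
Δp = p'−p = (1.0750,0.6750); α = Δx/Fx = (43/40) / (43/2) = 1/20
check: Δy/Fy = (27/40) / (27/2) = 1/20 ✓

α = 1/20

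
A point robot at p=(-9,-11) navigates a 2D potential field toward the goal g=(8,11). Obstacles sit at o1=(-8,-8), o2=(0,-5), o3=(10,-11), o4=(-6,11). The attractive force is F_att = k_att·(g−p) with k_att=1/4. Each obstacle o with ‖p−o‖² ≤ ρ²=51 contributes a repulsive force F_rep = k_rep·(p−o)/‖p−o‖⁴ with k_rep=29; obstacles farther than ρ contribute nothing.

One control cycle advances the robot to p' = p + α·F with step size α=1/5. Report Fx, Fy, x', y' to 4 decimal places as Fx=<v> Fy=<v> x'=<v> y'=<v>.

Fx=3.9600 Fy=4.6300 x'=-8.2080 y'=-10.0740

F_att = 1/4·(g−p) = 1/4·(17,22) = (4.2500,5.5000)
o1: d²=10 ≤ ρ²=51; F_rep = 29·(-1,-3)/10² = (-0.2900,-0.8700)
o2: d²=117 > ρ²=51 → inactive
o3: d²=361 > ρ²=51 → inactive
o4: d²=493 > ρ²=51 → inactive
F = F_att + ΣF_rep = (3.9600,4.6300)
p' = p + 1/5·F = (-8.2080,-10.0740)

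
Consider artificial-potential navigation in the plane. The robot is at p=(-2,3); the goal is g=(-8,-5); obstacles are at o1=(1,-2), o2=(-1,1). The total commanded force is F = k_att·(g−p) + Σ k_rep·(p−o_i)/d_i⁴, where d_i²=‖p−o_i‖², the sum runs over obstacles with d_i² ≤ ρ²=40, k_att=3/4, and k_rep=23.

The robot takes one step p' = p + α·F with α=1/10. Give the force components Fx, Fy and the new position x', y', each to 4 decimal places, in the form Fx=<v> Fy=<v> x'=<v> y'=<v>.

F_att = 3/4·(g−p) = 3/4·(-6,-8) = (-4.5000,-6.0000)
o1: d²=34 ≤ ρ²=40; F_rep = 23·(-3,5)/34² = (-0.0597,0.0995)
o2: d²=5 ≤ ρ²=40; F_rep = 23·(-1,2)/5² = (-0.9200,1.8400)
F = F_att + ΣF_rep = (-5.4797,-4.0605)
p' = p + 1/10·F = (-2.5480,2.5939)

Fx=-5.4797 Fy=-4.0605 x'=-2.5480 y'=2.5939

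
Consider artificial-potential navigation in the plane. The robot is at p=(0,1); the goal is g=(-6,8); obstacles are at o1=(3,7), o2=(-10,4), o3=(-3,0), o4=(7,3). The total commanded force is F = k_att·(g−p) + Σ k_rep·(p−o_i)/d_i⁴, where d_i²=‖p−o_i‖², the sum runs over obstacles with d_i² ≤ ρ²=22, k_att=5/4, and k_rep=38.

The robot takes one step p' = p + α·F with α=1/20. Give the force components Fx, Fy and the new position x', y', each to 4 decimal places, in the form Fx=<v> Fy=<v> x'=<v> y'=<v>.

F_att = 5/4·(g−p) = 5/4·(-6,7) = (-7.5000,8.7500)
o1: d²=45 > ρ²=22 → inactive
o2: d²=109 > ρ²=22 → inactive
o3: d²=10 ≤ ρ²=22; F_rep = 38·(3,1)/10² = (1.1400,0.3800)
o4: d²=53 > ρ²=22 → inactive
F = F_att + ΣF_rep = (-6.3600,9.1300)
p' = p + 1/20·F = (-0.3180,1.4565)

Fx=-6.3600 Fy=9.1300 x'=-0.3180 y'=1.4565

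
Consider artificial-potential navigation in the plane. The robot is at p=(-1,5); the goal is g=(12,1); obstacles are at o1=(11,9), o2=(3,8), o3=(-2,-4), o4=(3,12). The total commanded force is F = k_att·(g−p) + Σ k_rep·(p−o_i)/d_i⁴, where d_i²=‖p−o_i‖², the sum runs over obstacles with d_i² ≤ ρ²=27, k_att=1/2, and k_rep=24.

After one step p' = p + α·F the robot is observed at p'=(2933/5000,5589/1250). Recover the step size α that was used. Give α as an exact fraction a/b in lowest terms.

F_att = 1/2·(g−p) = 1/2·(13,-4) = (6.5000,-2.0000)
o1: d²=160 > ρ²=27 → inactive
o2: d²=25 ≤ ρ²=27; F_rep = 24·(-4,-3)/25² = (-0.1536,-0.1152)
o3: d²=82 > ρ²=27 → inactive
o4: d²=65 > ρ²=27 → inactive
F = F_att + ΣF_rep = (6.3464,-2.1152)
Δp = p'−p = (1.5866,-0.5288); α = Δx/Fx = (7933/5000) / (7933/1250) = 1/4
check: Δy/Fy = (-661/1250) / (-1322/625) = 1/4 ✓

α = 1/4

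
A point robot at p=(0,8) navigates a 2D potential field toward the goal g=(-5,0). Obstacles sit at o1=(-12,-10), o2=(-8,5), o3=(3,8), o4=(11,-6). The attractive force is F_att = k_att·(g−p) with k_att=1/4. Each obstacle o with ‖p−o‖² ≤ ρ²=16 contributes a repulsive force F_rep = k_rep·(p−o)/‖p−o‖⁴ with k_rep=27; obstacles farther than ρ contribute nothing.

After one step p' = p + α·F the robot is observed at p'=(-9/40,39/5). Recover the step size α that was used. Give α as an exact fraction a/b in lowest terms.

F_att = 1/4·(g−p) = 1/4·(-5,-8) = (-1.2500,-2.0000)
o1: d²=468 > ρ²=16 → inactive
o2: d²=73 > ρ²=16 → inactive
o3: d²=9 ≤ ρ²=16; F_rep = 27·(-3,0)/9² = (-1.0000,0.0000)
o4: d²=317 > ρ²=16 → inactive
F = F_att + ΣF_rep = (-2.2500,-2.0000)
Δp = p'−p = (-0.2250,-0.2000); α = Δx/Fx = (-9/40) / (-9/4) = 1/10
check: Δy/Fy = (-1/5) / (-2) = 1/10 ✓

α = 1/10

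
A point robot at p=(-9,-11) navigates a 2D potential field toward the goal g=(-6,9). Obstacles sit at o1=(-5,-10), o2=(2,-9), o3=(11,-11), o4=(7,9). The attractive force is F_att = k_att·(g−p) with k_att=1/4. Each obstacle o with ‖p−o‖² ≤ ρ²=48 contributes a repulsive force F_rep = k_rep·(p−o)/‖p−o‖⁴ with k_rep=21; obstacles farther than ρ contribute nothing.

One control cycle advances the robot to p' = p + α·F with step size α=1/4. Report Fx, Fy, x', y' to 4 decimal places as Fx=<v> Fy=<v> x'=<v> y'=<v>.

Fx=0.4593 Fy=4.9273 x'=-8.8852 y'=-9.7682

F_att = 1/4·(g−p) = 1/4·(3,20) = (0.7500,5.0000)
o1: d²=17 ≤ ρ²=48; F_rep = 21·(-4,-1)/17² = (-0.2907,-0.0727)
o2: d²=125 > ρ²=48 → inactive
o3: d²=400 > ρ²=48 → inactive
o4: d²=656 > ρ²=48 → inactive
F = F_att + ΣF_rep = (0.4593,4.9273)
p' = p + 1/4·F = (-8.8852,-9.7682)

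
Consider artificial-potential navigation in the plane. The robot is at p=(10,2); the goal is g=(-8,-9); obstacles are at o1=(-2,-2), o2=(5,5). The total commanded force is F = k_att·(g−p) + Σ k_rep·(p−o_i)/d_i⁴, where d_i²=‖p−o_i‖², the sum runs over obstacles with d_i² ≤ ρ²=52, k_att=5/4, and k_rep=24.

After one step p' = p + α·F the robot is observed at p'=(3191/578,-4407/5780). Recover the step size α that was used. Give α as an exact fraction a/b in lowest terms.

F_att = 5/4·(g−p) = 5/4·(-18,-11) = (-22.5000,-13.7500)
o1: d²=160 > ρ²=52 → inactive
o2: d²=34 ≤ ρ²=52; F_rep = 24·(5,-3)/34² = (0.1038,-0.0623)
F = F_att + ΣF_rep = (-22.3962,-13.8123)
Δp = p'−p = (-4.4792,-2.7625); α = Δx/Fx = (-2589/578) / (-12945/578) = 1/5
check: Δy/Fy = (-15967/5780) / (-15967/1156) = 1/5 ✓

α = 1/5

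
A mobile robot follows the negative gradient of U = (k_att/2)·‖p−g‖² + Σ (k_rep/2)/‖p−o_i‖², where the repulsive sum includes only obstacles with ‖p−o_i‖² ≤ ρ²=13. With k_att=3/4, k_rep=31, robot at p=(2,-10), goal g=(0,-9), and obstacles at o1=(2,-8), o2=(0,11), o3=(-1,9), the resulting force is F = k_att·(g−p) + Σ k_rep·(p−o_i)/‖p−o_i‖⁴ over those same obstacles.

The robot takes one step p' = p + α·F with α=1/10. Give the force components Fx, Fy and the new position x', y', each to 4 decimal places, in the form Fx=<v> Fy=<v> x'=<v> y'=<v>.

F_att = 3/4·(g−p) = 3/4·(-2,1) = (-1.5000,0.7500)
o1: d²=4 ≤ ρ²=13; F_rep = 31·(0,-2)/4² = (0.0000,-3.8750)
o2: d²=445 > ρ²=13 → inactive
o3: d²=370 > ρ²=13 → inactive
F = F_att + ΣF_rep = (-1.5000,-3.1250)
p' = p + 1/10·F = (1.8500,-10.3125)

Fx=-1.5000 Fy=-3.1250 x'=1.8500 y'=-10.3125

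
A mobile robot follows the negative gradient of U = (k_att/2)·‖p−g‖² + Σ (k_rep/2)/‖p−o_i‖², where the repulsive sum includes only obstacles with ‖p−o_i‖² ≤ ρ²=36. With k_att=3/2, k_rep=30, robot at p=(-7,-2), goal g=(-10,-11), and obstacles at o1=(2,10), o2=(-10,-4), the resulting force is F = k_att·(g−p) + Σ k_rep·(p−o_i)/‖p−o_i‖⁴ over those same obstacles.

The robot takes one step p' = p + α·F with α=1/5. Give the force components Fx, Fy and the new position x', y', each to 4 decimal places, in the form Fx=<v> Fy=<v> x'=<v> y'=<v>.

Fx=-3.9675 Fy=-13.1450 x'=-7.7935 y'=-4.6290

F_att = 3/2·(g−p) = 3/2·(-3,-9) = (-4.5000,-13.5000)
o1: d²=225 > ρ²=36 → inactive
o2: d²=13 ≤ ρ²=36; F_rep = 30·(3,2)/13² = (0.5325,0.3550)
F = F_att + ΣF_rep = (-3.9675,-13.1450)
p' = p + 1/5·F = (-7.7935,-4.6290)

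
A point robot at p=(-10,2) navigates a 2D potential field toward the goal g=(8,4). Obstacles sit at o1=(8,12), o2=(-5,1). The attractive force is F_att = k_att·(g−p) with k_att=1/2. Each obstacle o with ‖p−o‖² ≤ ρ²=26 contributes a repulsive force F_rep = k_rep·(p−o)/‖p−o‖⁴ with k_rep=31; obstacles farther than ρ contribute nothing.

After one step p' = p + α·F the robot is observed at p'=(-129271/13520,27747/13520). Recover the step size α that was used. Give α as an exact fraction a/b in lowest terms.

F_att = 1/2·(g−p) = 1/2·(18,2) = (9.0000,1.0000)
o1: d²=424 > ρ²=26 → inactive
o2: d²=26 ≤ ρ²=26; F_rep = 31·(-5,1)/26² = (-0.2293,0.0459)
F = F_att + ΣF_rep = (8.7707,1.0459)
Δp = p'−p = (0.4385,0.0523); α = Δx/Fx = (5929/13520) / (5929/676) = 1/20
check: Δy/Fy = (707/13520) / (707/676) = 1/20 ✓

α = 1/20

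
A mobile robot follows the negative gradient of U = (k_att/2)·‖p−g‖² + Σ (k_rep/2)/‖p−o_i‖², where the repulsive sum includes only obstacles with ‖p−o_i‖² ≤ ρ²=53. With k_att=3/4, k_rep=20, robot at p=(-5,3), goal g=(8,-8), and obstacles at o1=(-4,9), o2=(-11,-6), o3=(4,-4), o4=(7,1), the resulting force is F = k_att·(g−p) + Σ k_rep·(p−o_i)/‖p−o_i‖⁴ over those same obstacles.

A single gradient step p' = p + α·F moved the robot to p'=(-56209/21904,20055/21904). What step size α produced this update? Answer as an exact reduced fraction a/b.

F_att = 3/4·(g−p) = 3/4·(13,-11) = (9.7500,-8.2500)
o1: d²=37 ≤ ρ²=53; F_rep = 20·(-1,-6)/37² = (-0.0146,-0.0877)
o2: d²=117 > ρ²=53 → inactive
o3: d²=130 > ρ²=53 → inactive
o4: d²=148 > ρ²=53 → inactive
F = F_att + ΣF_rep = (9.7354,-8.3377)
Δp = p'−p = (2.4338,-2.0844); α = Δx/Fx = (53311/21904) / (53311/5476) = 1/4
check: Δy/Fy = (-45657/21904) / (-45657/5476) = 1/4 ✓

α = 1/4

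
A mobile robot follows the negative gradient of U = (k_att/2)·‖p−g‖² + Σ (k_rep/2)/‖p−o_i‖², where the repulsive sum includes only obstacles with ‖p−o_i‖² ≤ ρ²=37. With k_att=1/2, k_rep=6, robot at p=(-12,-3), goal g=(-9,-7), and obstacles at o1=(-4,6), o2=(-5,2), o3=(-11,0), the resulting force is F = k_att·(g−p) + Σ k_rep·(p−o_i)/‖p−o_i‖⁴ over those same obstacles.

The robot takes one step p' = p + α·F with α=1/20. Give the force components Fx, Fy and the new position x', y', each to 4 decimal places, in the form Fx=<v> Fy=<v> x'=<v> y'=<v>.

Fx=1.4400 Fy=-2.1800 x'=-11.9280 y'=-3.1090

F_att = 1/2·(g−p) = 1/2·(3,-4) = (1.5000,-2.0000)
o1: d²=145 > ρ²=37 → inactive
o2: d²=74 > ρ²=37 → inactive
o3: d²=10 ≤ ρ²=37; F_rep = 6·(-1,-3)/10² = (-0.0600,-0.1800)
F = F_att + ΣF_rep = (1.4400,-2.1800)
p' = p + 1/20·F = (-11.9280,-3.1090)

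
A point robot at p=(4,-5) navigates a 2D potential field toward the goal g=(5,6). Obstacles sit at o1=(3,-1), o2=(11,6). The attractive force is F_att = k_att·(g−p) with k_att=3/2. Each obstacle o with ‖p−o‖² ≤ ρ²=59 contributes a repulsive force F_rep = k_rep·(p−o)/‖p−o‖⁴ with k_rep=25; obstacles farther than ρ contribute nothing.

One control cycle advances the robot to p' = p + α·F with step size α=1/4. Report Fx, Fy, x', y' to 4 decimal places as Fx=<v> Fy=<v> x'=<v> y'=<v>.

Fx=1.5865 Fy=16.1540 x'=4.3966 y'=-0.9615

F_att = 3/2·(g−p) = 3/2·(1,11) = (1.5000,16.5000)
o1: d²=17 ≤ ρ²=59; F_rep = 25·(1,-4)/17² = (0.0865,-0.3460)
o2: d²=170 > ρ²=59 → inactive
F = F_att + ΣF_rep = (1.5865,16.1540)
p' = p + 1/4·F = (4.3966,-0.9615)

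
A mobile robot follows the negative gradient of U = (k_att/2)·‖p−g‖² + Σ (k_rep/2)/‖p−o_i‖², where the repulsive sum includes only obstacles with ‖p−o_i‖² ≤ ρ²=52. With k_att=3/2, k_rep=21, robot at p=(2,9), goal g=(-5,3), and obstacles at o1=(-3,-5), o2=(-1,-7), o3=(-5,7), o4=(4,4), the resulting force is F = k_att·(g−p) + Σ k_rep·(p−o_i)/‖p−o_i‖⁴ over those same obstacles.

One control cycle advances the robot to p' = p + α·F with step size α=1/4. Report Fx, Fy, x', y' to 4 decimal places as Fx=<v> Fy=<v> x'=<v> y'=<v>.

F_att = 3/2·(g−p) = 3/2·(-7,-6) = (-10.5000,-9.0000)
o1: d²=221 > ρ²=52 → inactive
o2: d²=265 > ρ²=52 → inactive
o3: d²=53 > ρ²=52 → inactive
o4: d²=29 ≤ ρ²=52; F_rep = 21·(-2,5)/29² = (-0.0499,0.1249)
F = F_att + ΣF_rep = (-10.5499,-8.8751)
p' = p + 1/4·F = (-0.6375,6.7812)

Fx=-10.5499 Fy=-8.8751 x'=-0.6375 y'=6.7812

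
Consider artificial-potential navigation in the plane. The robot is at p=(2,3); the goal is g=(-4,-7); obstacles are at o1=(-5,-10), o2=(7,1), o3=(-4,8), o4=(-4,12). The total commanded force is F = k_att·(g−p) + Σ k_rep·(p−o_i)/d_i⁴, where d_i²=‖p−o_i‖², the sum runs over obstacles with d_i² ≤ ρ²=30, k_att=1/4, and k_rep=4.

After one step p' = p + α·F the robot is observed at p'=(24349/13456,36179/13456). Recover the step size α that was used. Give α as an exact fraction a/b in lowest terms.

F_att = 1/4·(g−p) = 1/4·(-6,-10) = (-1.5000,-2.5000)
o1: d²=218 > ρ²=30 → inactive
o2: d²=29 ≤ ρ²=30; F_rep = 4·(-5,2)/29² = (-0.0238,0.0095)
o3: d²=61 > ρ²=30 → inactive
o4: d²=117 > ρ²=30 → inactive
F = F_att + ΣF_rep = (-1.5238,-2.4905)
Δp = p'−p = (-0.1905,-0.3113); α = Δx/Fx = (-2563/13456) / (-2563/1682) = 1/8
check: Δy/Fy = (-4189/13456) / (-4189/1682) = 1/8 ✓

α = 1/8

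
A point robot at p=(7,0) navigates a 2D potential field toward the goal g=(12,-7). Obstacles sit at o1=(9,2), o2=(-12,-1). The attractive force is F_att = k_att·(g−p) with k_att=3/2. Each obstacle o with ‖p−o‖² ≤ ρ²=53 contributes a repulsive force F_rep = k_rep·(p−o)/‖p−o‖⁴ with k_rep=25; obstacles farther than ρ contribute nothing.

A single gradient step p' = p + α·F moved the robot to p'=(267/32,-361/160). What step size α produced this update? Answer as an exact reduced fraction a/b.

α = 1/5

F_att = 3/2·(g−p) = 3/2·(5,-7) = (7.5000,-10.5000)
o1: d²=8 ≤ ρ²=53; F_rep = 25·(-2,-2)/8² = (-0.7812,-0.7812)
o2: d²=362 > ρ²=53 → inactive
F = F_att + ΣF_rep = (6.7188,-11.2812)
Δp = p'−p = (1.3438,-2.2563); α = Δx/Fx = (43/32) / (215/32) = 1/5
check: Δy/Fy = (-361/160) / (-361/32) = 1/5 ✓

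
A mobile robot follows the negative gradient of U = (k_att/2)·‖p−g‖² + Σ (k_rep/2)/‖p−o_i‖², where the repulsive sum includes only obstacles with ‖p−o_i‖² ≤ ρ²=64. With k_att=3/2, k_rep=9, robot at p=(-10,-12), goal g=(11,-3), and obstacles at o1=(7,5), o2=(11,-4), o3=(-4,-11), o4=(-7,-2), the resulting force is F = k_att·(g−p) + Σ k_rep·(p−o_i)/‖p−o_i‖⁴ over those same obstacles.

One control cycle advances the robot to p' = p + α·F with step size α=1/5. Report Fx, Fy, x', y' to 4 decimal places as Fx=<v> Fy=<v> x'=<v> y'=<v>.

Fx=31.4606 Fy=13.4934 x'=-3.7079 y'=-9.3013

F_att = 3/2·(g−p) = 3/2·(21,9) = (31.5000,13.5000)
o1: d²=578 > ρ²=64 → inactive
o2: d²=505 > ρ²=64 → inactive
o3: d²=37 ≤ ρ²=64; F_rep = 9·(-6,-1)/37² = (-0.0394,-0.0066)
o4: d²=109 > ρ²=64 → inactive
F = F_att + ΣF_rep = (31.4606,13.4934)
p' = p + 1/5·F = (-3.7079,-9.3013)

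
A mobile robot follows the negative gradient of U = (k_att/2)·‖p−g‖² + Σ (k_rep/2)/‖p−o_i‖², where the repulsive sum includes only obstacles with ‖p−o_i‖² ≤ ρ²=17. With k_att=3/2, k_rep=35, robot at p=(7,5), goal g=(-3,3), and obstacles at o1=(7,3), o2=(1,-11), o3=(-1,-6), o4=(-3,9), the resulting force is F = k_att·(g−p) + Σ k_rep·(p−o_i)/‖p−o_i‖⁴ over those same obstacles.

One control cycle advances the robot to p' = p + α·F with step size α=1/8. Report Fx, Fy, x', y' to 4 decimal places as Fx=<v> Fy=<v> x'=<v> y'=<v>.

F_att = 3/2·(g−p) = 3/2·(-10,-2) = (-15.0000,-3.0000)
o1: d²=4 ≤ ρ²=17; F_rep = 35·(0,2)/4² = (0.0000,4.3750)
o2: d²=292 > ρ²=17 → inactive
o3: d²=185 > ρ²=17 → inactive
o4: d²=116 > ρ²=17 → inactive
F = F_att + ΣF_rep = (-15.0000,1.3750)
p' = p + 1/8·F = (5.1250,5.1719)

Fx=-15.0000 Fy=1.3750 x'=5.1250 y'=5.1719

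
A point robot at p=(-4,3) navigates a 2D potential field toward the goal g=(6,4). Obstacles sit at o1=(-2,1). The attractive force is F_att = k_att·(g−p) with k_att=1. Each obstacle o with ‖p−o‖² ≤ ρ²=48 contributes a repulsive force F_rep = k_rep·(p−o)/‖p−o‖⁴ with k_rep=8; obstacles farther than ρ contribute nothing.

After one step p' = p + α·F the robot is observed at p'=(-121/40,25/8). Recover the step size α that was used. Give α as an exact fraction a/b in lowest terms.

α = 1/10

F_att = 1·(g−p) = 1·(10,1) = (10.0000,1.0000)
o1: d²=8 ≤ ρ²=48; F_rep = 8·(-2,2)/8² = (-0.2500,0.2500)
F = F_att + ΣF_rep = (9.7500,1.2500)
Δp = p'−p = (0.9750,0.1250); α = Δx/Fx = (39/40) / (39/4) = 1/10
check: Δy/Fy = (1/8) / (5/4) = 1/10 ✓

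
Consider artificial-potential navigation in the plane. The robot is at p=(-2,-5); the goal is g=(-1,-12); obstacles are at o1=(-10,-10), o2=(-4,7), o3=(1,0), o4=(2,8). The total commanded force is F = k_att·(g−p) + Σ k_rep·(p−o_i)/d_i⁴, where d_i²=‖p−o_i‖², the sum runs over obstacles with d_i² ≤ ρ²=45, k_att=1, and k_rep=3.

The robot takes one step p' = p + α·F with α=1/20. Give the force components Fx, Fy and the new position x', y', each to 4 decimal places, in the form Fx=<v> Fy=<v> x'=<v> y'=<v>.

F_att = 1·(g−p) = 1·(1,-7) = (1.0000,-7.0000)
o1: d²=89 > ρ²=45 → inactive
o2: d²=148 > ρ²=45 → inactive
o3: d²=34 ≤ ρ²=45; F_rep = 3·(-3,-5)/34² = (-0.0078,-0.0130)
o4: d²=185 > ρ²=45 → inactive
F = F_att + ΣF_rep = (0.9922,-7.0130)
p' = p + 1/20·F = (-1.9504,-5.3506)

Fx=0.9922 Fy=-7.0130 x'=-1.9504 y'=-5.3506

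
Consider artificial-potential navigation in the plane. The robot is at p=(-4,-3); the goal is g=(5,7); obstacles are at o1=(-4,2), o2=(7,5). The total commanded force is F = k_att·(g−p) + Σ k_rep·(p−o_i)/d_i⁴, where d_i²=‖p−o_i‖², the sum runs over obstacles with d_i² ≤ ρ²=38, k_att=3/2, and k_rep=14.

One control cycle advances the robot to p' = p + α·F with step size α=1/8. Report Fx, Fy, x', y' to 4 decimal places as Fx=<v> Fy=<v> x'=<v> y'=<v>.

F_att = 3/2·(g−p) = 3/2·(9,10) = (13.5000,15.0000)
o1: d²=25 ≤ ρ²=38; F_rep = 14·(0,-5)/25² = (0.0000,-0.1120)
o2: d²=185 > ρ²=38 → inactive
F = F_att + ΣF_rep = (13.5000,14.8880)
p' = p + 1/8·F = (-2.3125,-1.1390)

Fx=13.5000 Fy=14.8880 x'=-2.3125 y'=-1.1390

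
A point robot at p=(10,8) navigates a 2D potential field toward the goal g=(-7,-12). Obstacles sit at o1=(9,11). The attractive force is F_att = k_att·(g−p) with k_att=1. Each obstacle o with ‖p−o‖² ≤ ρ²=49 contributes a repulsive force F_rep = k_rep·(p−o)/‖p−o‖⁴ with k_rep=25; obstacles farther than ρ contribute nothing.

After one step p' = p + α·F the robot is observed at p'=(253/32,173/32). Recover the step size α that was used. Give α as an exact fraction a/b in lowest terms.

α = 1/8

F_att = 1·(g−p) = 1·(-17,-20) = (-17.0000,-20.0000)
o1: d²=10 ≤ ρ²=49; F_rep = 25·(1,-3)/10² = (0.2500,-0.7500)
F = F_att + ΣF_rep = (-16.7500,-20.7500)
Δp = p'−p = (-2.0938,-2.5938); α = Δx/Fx = (-67/32) / (-67/4) = 1/8
check: Δy/Fy = (-83/32) / (-83/4) = 1/8 ✓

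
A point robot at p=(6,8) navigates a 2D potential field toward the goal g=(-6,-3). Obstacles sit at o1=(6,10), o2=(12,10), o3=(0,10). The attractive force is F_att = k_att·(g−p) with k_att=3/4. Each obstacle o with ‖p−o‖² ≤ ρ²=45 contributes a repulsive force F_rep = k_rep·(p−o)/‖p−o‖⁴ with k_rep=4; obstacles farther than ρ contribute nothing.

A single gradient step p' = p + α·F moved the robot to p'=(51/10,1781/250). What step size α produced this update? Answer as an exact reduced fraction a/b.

F_att = 3/4·(g−p) = 3/4·(-12,-11) = (-9.0000,-8.2500)
o1: d²=4 ≤ ρ²=45; F_rep = 4·(0,-2)/4² = (0.0000,-0.5000)
o2: d²=40 ≤ ρ²=45; F_rep = 4·(-6,-2)/40² = (-0.0150,-0.0050)
o3: d²=40 ≤ ρ²=45; F_rep = 4·(6,-2)/40² = (0.0150,-0.0050)
F = F_att + ΣF_rep = (-9.0000,-8.7600)
Δp = p'−p = (-0.9000,-0.8760); α = Δx/Fx = (-9/10) / (-9) = 1/10
check: Δy/Fy = (-219/250) / (-219/25) = 1/10 ✓

α = 1/10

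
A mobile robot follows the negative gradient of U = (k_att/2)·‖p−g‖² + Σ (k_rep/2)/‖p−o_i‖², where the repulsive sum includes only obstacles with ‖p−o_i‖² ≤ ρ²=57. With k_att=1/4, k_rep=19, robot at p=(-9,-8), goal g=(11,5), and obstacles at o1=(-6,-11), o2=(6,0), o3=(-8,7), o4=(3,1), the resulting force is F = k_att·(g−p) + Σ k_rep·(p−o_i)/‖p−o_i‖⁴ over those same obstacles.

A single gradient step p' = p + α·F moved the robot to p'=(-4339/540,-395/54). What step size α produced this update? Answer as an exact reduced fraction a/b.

F_att = 1/4·(g−p) = 1/4·(20,13) = (5.0000,3.2500)
o1: d²=18 ≤ ρ²=57; F_rep = 19·(-3,3)/18² = (-0.1759,0.1759)
o2: d²=289 > ρ²=57 → inactive
o3: d²=226 > ρ²=57 → inactive
o4: d²=225 > ρ²=57 → inactive
F = F_att + ΣF_rep = (4.8241,3.4259)
Δp = p'−p = (0.9648,0.6852); α = Δx/Fx = (521/540) / (521/108) = 1/5
check: Δy/Fy = (37/54) / (185/54) = 1/5 ✓

α = 1/5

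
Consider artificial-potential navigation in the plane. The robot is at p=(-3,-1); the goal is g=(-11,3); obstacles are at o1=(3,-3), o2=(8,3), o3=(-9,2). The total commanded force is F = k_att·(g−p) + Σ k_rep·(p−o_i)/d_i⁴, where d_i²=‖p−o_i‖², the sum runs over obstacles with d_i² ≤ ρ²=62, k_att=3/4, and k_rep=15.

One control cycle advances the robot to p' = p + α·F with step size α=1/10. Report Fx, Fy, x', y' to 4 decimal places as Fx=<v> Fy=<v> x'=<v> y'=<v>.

F_att = 3/4·(g−p) = 3/4·(-8,4) = (-6.0000,3.0000)
o1: d²=40 ≤ ρ²=62; F_rep = 15·(-6,2)/40² = (-0.0563,0.0187)
o2: d²=137 > ρ²=62 → inactive
o3: d²=45 ≤ ρ²=62; F_rep = 15·(6,-3)/45² = (0.0444,-0.0222)
F = F_att + ΣF_rep = (-6.0118,2.9965)
p' = p + 1/10·F = (-3.6012,-0.7003)

Fx=-6.0118 Fy=2.9965 x'=-3.6012 y'=-0.7003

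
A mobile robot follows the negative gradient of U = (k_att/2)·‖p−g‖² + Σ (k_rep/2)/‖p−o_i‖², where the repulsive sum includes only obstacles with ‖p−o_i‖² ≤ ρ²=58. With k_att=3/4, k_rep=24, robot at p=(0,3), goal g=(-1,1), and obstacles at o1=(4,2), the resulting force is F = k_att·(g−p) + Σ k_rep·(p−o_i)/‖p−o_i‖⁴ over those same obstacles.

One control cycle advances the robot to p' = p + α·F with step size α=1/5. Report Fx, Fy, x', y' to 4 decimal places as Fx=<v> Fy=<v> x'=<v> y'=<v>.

Fx=-1.0822 Fy=-1.4170 x'=-0.2164 y'=2.7166

F_att = 3/4·(g−p) = 3/4·(-1,-2) = (-0.7500,-1.5000)
o1: d²=17 ≤ ρ²=58; F_rep = 24·(-4,1)/17² = (-0.3322,0.0830)
F = F_att + ΣF_rep = (-1.0822,-1.4170)
p' = p + 1/5·F = (-0.2164,2.7166)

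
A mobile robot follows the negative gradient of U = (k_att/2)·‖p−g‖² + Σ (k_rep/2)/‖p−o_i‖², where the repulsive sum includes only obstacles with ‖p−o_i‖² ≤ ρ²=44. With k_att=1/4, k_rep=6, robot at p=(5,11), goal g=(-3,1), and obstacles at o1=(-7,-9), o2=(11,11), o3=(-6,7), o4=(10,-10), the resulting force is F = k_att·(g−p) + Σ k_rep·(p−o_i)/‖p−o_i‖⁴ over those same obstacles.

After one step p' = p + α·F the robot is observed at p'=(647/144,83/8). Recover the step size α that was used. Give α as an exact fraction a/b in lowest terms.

α = 1/4

F_att = 1/4·(g−p) = 1/4·(-8,-10) = (-2.0000,-2.5000)
o1: d²=544 > ρ²=44 → inactive
o2: d²=36 ≤ ρ²=44; F_rep = 6·(-6,0)/36² = (-0.0278,0.0000)
o3: d²=137 > ρ²=44 → inactive
o4: d²=466 > ρ²=44 → inactive
F = F_att + ΣF_rep = (-2.0278,-2.5000)
Δp = p'−p = (-0.5069,-0.6250); α = Δx/Fx = (-73/144) / (-73/36) = 1/4
check: Δy/Fy = (-5/8) / (-5/2) = 1/4 ✓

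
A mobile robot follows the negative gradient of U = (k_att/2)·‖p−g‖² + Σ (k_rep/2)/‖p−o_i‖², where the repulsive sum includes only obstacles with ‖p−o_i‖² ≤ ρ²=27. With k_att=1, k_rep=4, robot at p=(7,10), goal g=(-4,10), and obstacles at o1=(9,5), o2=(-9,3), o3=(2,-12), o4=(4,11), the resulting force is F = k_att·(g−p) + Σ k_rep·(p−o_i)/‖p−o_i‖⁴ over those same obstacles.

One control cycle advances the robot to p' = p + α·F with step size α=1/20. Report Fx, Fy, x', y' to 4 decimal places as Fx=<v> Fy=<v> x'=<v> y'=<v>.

Fx=-10.8800 Fy=-0.0400 x'=6.4560 y'=9.9980

F_att = 1·(g−p) = 1·(-11,0) = (-11.0000,0.0000)
o1: d²=29 > ρ²=27 → inactive
o2: d²=305 > ρ²=27 → inactive
o3: d²=509 > ρ²=27 → inactive
o4: d²=10 ≤ ρ²=27; F_rep = 4·(3,-1)/10² = (0.1200,-0.0400)
F = F_att + ΣF_rep = (-10.8800,-0.0400)
p' = p + 1/20·F = (6.4560,9.9980)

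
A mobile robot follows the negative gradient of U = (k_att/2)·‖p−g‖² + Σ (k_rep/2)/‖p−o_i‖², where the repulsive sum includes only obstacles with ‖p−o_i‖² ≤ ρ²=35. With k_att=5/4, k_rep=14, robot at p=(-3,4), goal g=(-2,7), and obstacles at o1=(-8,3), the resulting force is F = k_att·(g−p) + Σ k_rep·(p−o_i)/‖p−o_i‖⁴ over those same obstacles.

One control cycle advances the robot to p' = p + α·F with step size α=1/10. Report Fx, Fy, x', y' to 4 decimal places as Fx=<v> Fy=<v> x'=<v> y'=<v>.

Fx=1.3536 Fy=3.7707 x'=-2.8646 y'=4.3771

F_att = 5/4·(g−p) = 5/4·(1,3) = (1.2500,3.7500)
o1: d²=26 ≤ ρ²=35; F_rep = 14·(5,1)/26² = (0.1036,0.0207)
F = F_att + ΣF_rep = (1.3536,3.7707)
p' = p + 1/10·F = (-2.8646,4.3771)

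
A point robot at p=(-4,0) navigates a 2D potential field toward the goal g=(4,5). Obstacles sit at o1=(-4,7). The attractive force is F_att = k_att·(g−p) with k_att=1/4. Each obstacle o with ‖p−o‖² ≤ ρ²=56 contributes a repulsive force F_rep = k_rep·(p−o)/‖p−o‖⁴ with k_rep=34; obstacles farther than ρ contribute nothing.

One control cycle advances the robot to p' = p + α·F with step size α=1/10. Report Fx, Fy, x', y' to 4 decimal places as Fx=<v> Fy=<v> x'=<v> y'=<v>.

F_att = 1/4·(g−p) = 1/4·(8,5) = (2.0000,1.2500)
o1: d²=49 ≤ ρ²=56; F_rep = 34·(0,-7)/49² = (0.0000,-0.0991)
F = F_att + ΣF_rep = (2.0000,1.1509)
p' = p + 1/10·F = (-3.8000,0.1151)

Fx=2.0000 Fy=1.1509 x'=-3.8000 y'=0.1151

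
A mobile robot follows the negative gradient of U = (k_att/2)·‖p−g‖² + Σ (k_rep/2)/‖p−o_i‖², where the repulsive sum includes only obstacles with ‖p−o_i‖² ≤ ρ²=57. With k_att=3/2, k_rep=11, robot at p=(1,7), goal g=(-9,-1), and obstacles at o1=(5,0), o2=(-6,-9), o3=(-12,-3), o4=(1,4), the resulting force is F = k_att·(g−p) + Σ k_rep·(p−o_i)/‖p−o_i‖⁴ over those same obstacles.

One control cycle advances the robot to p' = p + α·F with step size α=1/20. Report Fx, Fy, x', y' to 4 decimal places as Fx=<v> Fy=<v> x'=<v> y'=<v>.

Fx=-15.0000 Fy=-11.5926 x'=0.2500 y'=6.4204

F_att = 3/2·(g−p) = 3/2·(-10,-8) = (-15.0000,-12.0000)
o1: d²=65 > ρ²=57 → inactive
o2: d²=305 > ρ²=57 → inactive
o3: d²=269 > ρ²=57 → inactive
o4: d²=9 ≤ ρ²=57; F_rep = 11·(0,3)/9² = (0.0000,0.4074)
F = F_att + ΣF_rep = (-15.0000,-11.5926)
p' = p + 1/20·F = (0.2500,6.4204)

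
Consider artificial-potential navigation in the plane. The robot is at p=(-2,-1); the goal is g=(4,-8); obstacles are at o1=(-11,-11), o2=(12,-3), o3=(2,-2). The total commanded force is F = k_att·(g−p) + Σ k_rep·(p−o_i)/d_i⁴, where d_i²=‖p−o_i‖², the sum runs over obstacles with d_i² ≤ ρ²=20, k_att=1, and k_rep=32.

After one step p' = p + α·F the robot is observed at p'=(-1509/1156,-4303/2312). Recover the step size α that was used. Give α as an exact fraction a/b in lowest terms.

F_att = 1·(g−p) = 1·(6,-7) = (6.0000,-7.0000)
o1: d²=181 > ρ²=20 → inactive
o2: d²=200 > ρ²=20 → inactive
o3: d²=17 ≤ ρ²=20; F_rep = 32·(-4,1)/17² = (-0.4429,0.1107)
F = F_att + ΣF_rep = (5.5571,-6.8893)
Δp = p'−p = (0.6946,-0.8612); α = Δx/Fx = (803/1156) / (1606/289) = 1/8
check: Δy/Fy = (-1991/2312) / (-1991/289) = 1/8 ✓

α = 1/8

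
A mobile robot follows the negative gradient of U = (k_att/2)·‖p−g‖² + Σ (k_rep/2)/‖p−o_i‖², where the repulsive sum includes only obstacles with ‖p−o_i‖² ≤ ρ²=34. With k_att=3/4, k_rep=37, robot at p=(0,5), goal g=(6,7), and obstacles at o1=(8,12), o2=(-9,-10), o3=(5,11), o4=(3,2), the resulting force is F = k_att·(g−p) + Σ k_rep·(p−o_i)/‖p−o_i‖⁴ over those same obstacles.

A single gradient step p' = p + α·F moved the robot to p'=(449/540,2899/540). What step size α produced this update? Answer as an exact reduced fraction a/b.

F_att = 3/4·(g−p) = 3/4·(6,2) = (4.5000,1.5000)
o1: d²=113 > ρ²=34 → inactive
o2: d²=306 > ρ²=34 → inactive
o3: d²=61 > ρ²=34 → inactive
o4: d²=18 ≤ ρ²=34; F_rep = 37·(-3,3)/18² = (-0.3426,0.3426)
F = F_att + ΣF_rep = (4.1574,1.8426)
Δp = p'−p = (0.8315,0.3685); α = Δx/Fx = (449/540) / (449/108) = 1/5
check: Δy/Fy = (199/540) / (199/108) = 1/5 ✓

α = 1/5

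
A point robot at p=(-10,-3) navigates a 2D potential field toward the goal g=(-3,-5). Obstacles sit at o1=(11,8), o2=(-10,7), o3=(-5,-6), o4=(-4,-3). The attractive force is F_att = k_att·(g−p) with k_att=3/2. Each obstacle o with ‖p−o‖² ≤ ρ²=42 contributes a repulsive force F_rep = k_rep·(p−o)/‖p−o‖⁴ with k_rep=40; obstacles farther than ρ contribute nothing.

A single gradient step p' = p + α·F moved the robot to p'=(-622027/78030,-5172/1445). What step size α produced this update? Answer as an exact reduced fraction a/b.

α = 1/5

F_att = 3/2·(g−p) = 3/2·(7,-2) = (10.5000,-3.0000)
o1: d²=562 > ρ²=42 → inactive
o2: d²=100 > ρ²=42 → inactive
o3: d²=34 ≤ ρ²=42; F_rep = 40·(-5,3)/34² = (-0.1730,0.1038)
o4: d²=36 ≤ ρ²=42; F_rep = 40·(-6,0)/36² = (-0.1852,0.0000)
F = F_att + ΣF_rep = (10.1418,-2.8962)
Δp = p'−p = (2.0284,-0.5792); α = Δx/Fx = (158273/78030) / (158273/15606) = 1/5
check: Δy/Fy = (-837/1445) / (-837/289) = 1/5 ✓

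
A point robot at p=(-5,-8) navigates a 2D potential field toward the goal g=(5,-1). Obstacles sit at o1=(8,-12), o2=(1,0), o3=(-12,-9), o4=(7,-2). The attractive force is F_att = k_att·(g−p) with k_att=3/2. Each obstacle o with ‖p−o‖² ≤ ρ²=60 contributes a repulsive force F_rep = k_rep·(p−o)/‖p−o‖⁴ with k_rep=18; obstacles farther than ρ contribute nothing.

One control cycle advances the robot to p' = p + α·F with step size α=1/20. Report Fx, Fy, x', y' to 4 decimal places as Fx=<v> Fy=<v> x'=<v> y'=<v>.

F_att = 3/2·(g−p) = 3/2·(10,7) = (15.0000,10.5000)
o1: d²=185 > ρ²=60 → inactive
o2: d²=100 > ρ²=60 → inactive
o3: d²=50 ≤ ρ²=60; F_rep = 18·(7,1)/50² = (0.0504,0.0072)
o4: d²=180 > ρ²=60 → inactive
F = F_att + ΣF_rep = (15.0504,10.5072)
p' = p + 1/20·F = (-4.2475,-7.4746)

Fx=15.0504 Fy=10.5072 x'=-4.2475 y'=-7.4746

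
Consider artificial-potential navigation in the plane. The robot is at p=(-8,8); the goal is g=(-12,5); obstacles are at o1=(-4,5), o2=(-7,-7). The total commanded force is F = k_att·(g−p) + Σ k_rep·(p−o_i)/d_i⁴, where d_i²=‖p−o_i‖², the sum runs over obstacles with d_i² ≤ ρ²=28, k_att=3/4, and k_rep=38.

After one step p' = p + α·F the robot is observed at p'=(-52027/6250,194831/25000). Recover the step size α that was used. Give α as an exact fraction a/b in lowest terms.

α = 1/10

F_att = 3/4·(g−p) = 3/4·(-4,-3) = (-3.0000,-2.2500)
o1: d²=25 ≤ ρ²=28; F_rep = 38·(-4,3)/25² = (-0.2432,0.1824)
o2: d²=226 > ρ²=28 → inactive
F = F_att + ΣF_rep = (-3.2432,-2.0676)
Δp = p'−p = (-0.3243,-0.2068); α = Δx/Fx = (-2027/6250) / (-2027/625) = 1/10
check: Δy/Fy = (-5169/25000) / (-5169/2500) = 1/10 ✓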